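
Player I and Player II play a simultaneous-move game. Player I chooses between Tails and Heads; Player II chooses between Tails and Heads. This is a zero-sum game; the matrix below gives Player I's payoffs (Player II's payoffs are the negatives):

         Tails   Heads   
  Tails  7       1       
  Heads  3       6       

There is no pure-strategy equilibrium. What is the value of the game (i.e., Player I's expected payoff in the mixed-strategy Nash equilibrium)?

Player II's mix must leave Player I indifferent between Tails and Heads.
  Player I's expected payoff from Tails: q·7 + (1−q)·1 = 6q + 1
  Player I's expected payoff from Heads: q·3 + (1−q)·6 = -3q + 6
  6q + 1 = -3q + 6  ⇒  9q = 5  ⇒  q = 5/9.
The value is Player I's expected payoff against this mix (using Tails): (5/9)·7 + (4/9)·1 = 13/3.

v = 13/3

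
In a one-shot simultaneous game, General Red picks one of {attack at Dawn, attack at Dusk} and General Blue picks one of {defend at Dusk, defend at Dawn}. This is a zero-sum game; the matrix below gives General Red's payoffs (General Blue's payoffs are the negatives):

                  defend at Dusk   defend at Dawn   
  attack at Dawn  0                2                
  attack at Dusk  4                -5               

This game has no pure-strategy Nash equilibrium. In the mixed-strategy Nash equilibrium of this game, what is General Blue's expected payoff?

-8/11

General Blue's indifference between defend at Dusk and defend at Dawn determines General Red's mixing probability p:
  General Blue's payoff to defend at Dusk: p·0 + (1−p)·(-4) = 4p - 4
  General Blue's payoff to defend at Dawn: p·(-2) + (1−p)·5 = -7p + 5
  4p - 4 = -7p + 5  ⇒  11p = 9  ⇒  p = 9/11.
At equilibrium General Blue is indifferent across columns, so General Blue's payoff equals the payoff from defend at Dusk: (9/11)·0 + (2/11)·(-4) = -8/11.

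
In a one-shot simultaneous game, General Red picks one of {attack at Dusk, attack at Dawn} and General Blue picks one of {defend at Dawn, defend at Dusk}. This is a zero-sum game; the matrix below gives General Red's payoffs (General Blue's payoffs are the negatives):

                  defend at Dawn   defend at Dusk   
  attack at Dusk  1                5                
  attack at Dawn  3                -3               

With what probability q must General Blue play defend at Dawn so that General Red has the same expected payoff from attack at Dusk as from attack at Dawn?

Set General Red's expected payoff from attack at Dusk equal to that from attack at Dawn:
  General Red's payoff to attack at Dusk: q·1 + (1−q)·5 = -4q + 5
  General Red's payoff to attack at Dawn: q·3 + (1−q)·(-3) = 6q - 3
  -4q + 5 = 6q - 3  ⇒  -10q = -8  ⇒  q = 4/5.

q = 4/5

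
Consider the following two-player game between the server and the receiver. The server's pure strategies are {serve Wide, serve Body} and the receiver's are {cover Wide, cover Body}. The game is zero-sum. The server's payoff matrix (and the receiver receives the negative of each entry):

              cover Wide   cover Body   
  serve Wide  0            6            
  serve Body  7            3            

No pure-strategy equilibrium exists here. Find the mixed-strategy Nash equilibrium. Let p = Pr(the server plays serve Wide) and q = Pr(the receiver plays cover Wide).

p = 2/5, q = 3/10

The receiver's indifference between cover Wide and cover Body determines the server's mixing probability p:
  the receiver's expected payoff from cover Wide: p·0 + (1−p)·(-7) = 7p - 7
  the receiver's expected payoff from cover Body: p·(-6) + (1−p)·(-3) = -3p - 3
  7p - 7 = -3p - 3  ⇒  10p = 4  ⇒  p = 2/5.
The receiver's mix must leave the server indifferent between serve Wide and serve Body.
  the server's payoff to serve Wide: q·0 + (1−q)·6 = -6q + 6
  the server's payoff to serve Body: q·7 + (1−q)·3 = 4q + 3
  -6q + 6 = 4q + 3  ⇒  -10q = -3  ⇒  q = 3/10.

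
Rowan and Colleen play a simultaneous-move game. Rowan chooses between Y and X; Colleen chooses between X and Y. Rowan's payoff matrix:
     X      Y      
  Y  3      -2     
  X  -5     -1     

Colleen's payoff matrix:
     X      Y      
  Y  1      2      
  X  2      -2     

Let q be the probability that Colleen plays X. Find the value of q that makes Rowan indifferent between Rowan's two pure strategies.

Colleen's mix must leave Rowan indifferent between Y and X.
  Rowan's payoff to Y: q·3 + (1−q)·(-2) = 5q - 2
  Rowan's payoff to X: q·(-5) + (1−q)·(-1) = -4q - 1
  5q - 2 = -4q - 1  ⇒  9q = 1  ⇒  q = 1/9.

q = 1/9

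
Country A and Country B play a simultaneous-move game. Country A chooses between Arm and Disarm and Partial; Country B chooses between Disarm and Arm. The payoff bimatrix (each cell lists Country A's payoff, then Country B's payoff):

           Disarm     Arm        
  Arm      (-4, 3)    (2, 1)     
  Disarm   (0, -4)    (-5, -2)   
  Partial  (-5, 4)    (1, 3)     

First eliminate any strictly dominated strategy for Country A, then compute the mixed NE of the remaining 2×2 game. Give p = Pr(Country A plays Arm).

p = 1/2

Country A's strategy Partial is strictly dominated by Arm: -4 > -5 and 2 > 1. Eliminate Partial.
Country A's mix must leave Country B indifferent between Disarm and Arm.
  Country B's payoff from Disarm: p·3 + (1−p)·(-4) = 7p - 4
  Country B's payoff from Arm: p·1 + (1−p)·(-2) = 3p - 2
  7p - 4 = 3p - 2  ⇒  4p = 2  ⇒  p = 1/2.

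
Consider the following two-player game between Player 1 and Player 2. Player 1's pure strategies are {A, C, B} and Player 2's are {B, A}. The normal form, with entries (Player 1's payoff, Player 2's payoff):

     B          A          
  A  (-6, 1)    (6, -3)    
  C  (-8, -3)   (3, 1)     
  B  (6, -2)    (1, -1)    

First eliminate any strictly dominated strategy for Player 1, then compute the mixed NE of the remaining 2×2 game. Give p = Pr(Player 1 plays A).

Player 1's strategy C is strictly dominated by A: -6 > -8 and 6 > 3. Eliminate C.
Player 1's mix must leave Player 2 indifferent between B and A.
  Player 2's expected payoff from B: p·1 + (1−p)·(-2) = 3p - 2
  Player 2's expected payoff from A: p·(-3) + (1−p)·(-1) = -2p - 1
  3p - 2 = -2p - 1  ⇒  5p = 1  ⇒  p = 1/5.

p = 1/5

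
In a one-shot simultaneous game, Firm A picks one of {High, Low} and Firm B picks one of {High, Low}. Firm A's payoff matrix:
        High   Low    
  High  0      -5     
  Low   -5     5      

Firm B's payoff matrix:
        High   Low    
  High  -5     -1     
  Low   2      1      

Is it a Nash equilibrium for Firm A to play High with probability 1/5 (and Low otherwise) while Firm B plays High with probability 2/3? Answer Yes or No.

Yes

Check Firm B's indifference given Firm A's mix p = 1/5:
  payoff from High = 3/5; payoff from Low = 3/5 — equal.
Check Firm A's indifference given Firm B's mix q = 2/3:
  payoff from High = -5/3; payoff from Low = -5/3 — equal.
Both players are indifferent, so neither can profitably deviate.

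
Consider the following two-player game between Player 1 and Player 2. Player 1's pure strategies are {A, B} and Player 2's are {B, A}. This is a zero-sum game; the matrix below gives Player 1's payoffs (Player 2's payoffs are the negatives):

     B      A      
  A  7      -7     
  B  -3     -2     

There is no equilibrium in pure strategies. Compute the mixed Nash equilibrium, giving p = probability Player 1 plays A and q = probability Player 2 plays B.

p = 1/15, q = 1/3

Player 2's indifference between B and A determines Player 1's mixing probability p:
  Player 2's payoff to B: p·(-7) + (1−p)·3 = -10p + 3
  Player 2's payoff to A: p·7 + (1−p)·2 = 5p + 2
  -10p + 3 = 5p + 2  ⇒  -15p = -1  ⇒  p = 1/15.
Player 2's mix must leave Player 1 indifferent between A and B.
  Player 1's payoff from A: q·7 + (1−q)·(-7) = 14q - 7
  Player 1's payoff from B: q·(-3) + (1−q)·(-2) = -q - 2
  14q - 7 = -q - 2  ⇒  15q = 5  ⇒  q = 1/3.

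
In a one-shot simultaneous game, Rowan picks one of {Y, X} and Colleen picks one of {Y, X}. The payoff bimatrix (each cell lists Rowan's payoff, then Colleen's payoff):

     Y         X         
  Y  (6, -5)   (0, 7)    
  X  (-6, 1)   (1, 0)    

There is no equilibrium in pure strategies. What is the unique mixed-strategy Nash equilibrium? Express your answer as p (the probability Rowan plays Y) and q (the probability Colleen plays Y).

Rowan's mix must leave Colleen indifferent between Y and X.
  Colleen's payoff from Y: p·(-5) + (1−p)·1 = -6p + 1
  Colleen's payoff from X: p·7 + (1−p)·0 = 7p
  -6p + 1 = 7p  ⇒  -13p = -1  ⇒  p = 1/13.
Colleen's mix must leave Rowan indifferent between Y and X.
  Rowan's payoff to Y: q·6 + (1−q)·0 = 6q
  Rowan's payoff to X: q·(-6) + (1−q)·1 = -7q + 1
  6q = -7q + 1  ⇒  13q = 1  ⇒  q = 1/13.

p = 1/13, q = 1/13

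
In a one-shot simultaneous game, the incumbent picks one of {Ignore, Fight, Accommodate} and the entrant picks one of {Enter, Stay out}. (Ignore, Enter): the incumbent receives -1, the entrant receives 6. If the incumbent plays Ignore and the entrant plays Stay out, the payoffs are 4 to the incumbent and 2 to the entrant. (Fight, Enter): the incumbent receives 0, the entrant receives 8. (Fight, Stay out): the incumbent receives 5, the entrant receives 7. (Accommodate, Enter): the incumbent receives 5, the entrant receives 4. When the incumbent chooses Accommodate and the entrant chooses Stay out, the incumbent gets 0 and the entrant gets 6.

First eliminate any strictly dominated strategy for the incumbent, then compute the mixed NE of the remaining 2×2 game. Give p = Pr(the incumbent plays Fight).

p = 2/3

The incumbent's strategy Ignore is strictly dominated by Fight: 0 > -1 and 5 > 4. Eliminate Ignore.
The incumbent's mix must leave the entrant indifferent between Enter and Stay out.
  the entrant's payoff from Enter: p·8 + (1−p)·4 = 4p + 4
  the entrant's payoff from Stay out: p·7 + (1−p)·6 = p + 6
  4p + 4 = p + 6  ⇒  3p = 2  ⇒  p = 2/3.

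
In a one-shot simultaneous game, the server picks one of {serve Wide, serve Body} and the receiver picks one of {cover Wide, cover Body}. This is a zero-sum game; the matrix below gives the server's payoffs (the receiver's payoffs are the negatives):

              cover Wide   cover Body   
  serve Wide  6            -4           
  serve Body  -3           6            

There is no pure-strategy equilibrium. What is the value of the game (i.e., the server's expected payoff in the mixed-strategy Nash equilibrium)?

Set the server's expected payoff from serve Wide equal to that from serve Body:
  the server's payoff from serve Wide: q·6 + (1−q)·(-4) = 10q - 4
  the server's payoff from serve Body: q·(-3) + (1−q)·6 = -9q + 6
  10q - 4 = -9q + 6  ⇒  19q = 10  ⇒  q = 10/19.
The value is the server's expected payoff against this mix (using serve Wide): (10/19)·6 + (9/19)·(-4) = 24/19.

v = 24/19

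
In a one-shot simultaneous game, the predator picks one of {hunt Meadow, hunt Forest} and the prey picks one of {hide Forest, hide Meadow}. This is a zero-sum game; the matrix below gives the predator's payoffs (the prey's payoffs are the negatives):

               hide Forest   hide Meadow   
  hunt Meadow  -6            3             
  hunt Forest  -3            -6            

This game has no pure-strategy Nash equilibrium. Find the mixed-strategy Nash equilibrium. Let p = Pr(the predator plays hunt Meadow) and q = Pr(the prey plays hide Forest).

The prey's indifference between hide Forest and hide Meadow determines the predator's mixing probability p:
  the prey's payoff to hide Forest: p·6 + (1−p)·3 = 3p + 3
  the prey's payoff to hide Meadow: p·(-3) + (1−p)·6 = -9p + 6
  3p + 3 = -9p + 6  ⇒  12p = 3  ⇒  p = 1/4.
In a mixed equilibrium the predator is indifferent between hunt Meadow and hunt Forest; this condition fixes q.
  the predator's expected payoff from hunt Meadow: q·(-6) + (1−q)·3 = -9q + 3
  the predator's expected payoff from hunt Forest: q·(-3) + (1−q)·(-6) = 3q - 6
  -9q + 3 = 3q - 6  ⇒  -12q = -9  ⇒  q = 3/4.

p = 1/4, q = 3/4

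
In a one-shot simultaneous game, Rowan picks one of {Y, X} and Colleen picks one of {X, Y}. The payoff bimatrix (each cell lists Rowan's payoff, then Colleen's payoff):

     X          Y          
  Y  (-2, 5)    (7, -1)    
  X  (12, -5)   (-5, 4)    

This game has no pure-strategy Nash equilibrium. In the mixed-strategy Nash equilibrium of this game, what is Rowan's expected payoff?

For Rowan to be willing to mix, Rowan must be indifferent between Y and X, which pins down Colleen's mix.
  Rowan's payoff from Y: q·(-2) + (1−q)·7 = -9q + 7
  Rowan's payoff from X: q·12 + (1−q)·(-5) = 17q - 5
  -9q + 7 = 17q - 5  ⇒  -26q = -12  ⇒  q = 6/13.
At equilibrium Rowan is indifferent across rows, so Rowan's payoff equals the payoff from Y: (6/13)·(-2) + (7/13)·7 = 37/13.

37/13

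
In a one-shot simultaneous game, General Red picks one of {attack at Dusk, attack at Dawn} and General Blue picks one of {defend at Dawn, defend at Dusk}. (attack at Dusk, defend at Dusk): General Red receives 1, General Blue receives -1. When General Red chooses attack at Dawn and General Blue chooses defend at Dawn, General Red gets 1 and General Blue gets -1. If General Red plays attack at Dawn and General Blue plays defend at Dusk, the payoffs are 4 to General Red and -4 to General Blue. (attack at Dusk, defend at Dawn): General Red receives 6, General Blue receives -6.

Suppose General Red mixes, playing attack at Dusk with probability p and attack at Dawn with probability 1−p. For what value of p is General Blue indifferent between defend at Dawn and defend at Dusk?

p = 3/8

Set General Blue's expected payoff from defend at Dawn equal to that from defend at Dusk:
  General Blue's payoff to defend at Dawn: p·(-6) + (1−p)·(-1) = -5p - 1
  General Blue's payoff to defend at Dusk: p·(-1) + (1−p)·(-4) = 3p - 4
  -5p - 1 = 3p - 4  ⇒  -8p = -3  ⇒  p = 3/8.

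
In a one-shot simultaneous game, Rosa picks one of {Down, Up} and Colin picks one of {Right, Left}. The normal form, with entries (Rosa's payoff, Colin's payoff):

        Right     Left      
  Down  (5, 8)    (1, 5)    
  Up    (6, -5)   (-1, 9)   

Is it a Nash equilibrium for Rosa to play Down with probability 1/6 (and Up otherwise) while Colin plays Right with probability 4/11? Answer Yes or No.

Given Rosa's mix p = 1/6, Colin's payoff from Right is -17/6 but from Left is 25/3. Colin strictly prefers Left, so Colin would not mix.
So the proposed profile is not a Nash equilibrium.

No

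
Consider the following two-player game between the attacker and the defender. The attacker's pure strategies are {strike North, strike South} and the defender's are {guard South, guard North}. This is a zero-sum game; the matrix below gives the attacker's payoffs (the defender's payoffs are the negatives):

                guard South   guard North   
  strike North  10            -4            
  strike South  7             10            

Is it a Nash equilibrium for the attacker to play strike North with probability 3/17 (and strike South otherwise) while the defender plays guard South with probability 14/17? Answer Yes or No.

Check the defender's indifference given the attacker's mix p = 3/17:
  payoff from guard South = -128/17; payoff from guard North = -128/17 — equal.
Check the attacker's indifference given the defender's mix q = 14/17:
  payoff from strike North = 128/17; payoff from strike South = 128/17 — equal.
Both players are indifferent, so neither can profitably deviate.

Yes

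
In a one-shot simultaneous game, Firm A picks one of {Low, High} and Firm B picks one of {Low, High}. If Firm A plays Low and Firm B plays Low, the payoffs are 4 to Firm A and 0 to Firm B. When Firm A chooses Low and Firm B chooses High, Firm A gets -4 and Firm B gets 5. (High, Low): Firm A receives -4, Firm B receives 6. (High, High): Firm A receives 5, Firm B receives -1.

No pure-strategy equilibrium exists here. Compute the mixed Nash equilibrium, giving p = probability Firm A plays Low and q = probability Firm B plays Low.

Set Firm B's expected payoff from Low equal to that from High:
  Firm B's expected payoff from Low: p·0 + (1−p)·6 = -6p + 6
  Firm B's expected payoff from High: p·5 + (1−p)·(-1) = 6p - 1
  -6p + 6 = 6p - 1  ⇒  -12p = -7  ⇒  p = 7/12.
Set Firm A's expected payoff from Low equal to that from High:
  Firm A's payoff from Low: q·4 + (1−q)·(-4) = 8q - 4
  Firm A's payoff from High: q·(-4) + (1−q)·5 = -9q + 5
  8q - 4 = -9q + 5  ⇒  17q = 9  ⇒  q = 9/17.

p = 7/12, q = 9/17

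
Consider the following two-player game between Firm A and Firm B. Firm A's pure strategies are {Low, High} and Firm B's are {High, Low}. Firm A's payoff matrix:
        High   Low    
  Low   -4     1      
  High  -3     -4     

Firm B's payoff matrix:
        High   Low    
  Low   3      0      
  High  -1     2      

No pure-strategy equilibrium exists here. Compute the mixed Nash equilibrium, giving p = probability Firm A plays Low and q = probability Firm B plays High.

p = 1/2, q = 5/6

Firm B's indifference between High and Low determines Firm A's mixing probability p:
  Firm B's payoff to High: p·3 + (1−p)·(-1) = 4p - 1
  Firm B's payoff to Low: p·0 + (1−p)·2 = -2p + 2
  4p - 1 = -2p + 2  ⇒  6p = 3  ⇒  p = 1/2.
Firm A's indifference between Low and High determines Firm B's mixing probability q:
  Firm A's expected payoff from Low: q·(-4) + (1−q)·1 = -5q + 1
  Firm A's expected payoff from High: q·(-3) + (1−q)·(-4) = q - 4
  -5q + 1 = q - 4  ⇒  -6q = -5  ⇒  q = 5/6.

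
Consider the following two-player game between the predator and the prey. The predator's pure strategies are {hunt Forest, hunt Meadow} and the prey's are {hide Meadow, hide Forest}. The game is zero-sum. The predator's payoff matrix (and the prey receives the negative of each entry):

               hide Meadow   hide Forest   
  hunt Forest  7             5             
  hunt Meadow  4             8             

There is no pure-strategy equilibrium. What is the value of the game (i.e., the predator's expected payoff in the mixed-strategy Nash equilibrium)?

Set the predator's expected payoff from hunt Forest equal to that from hunt Meadow:
  the predator's payoff to hunt Forest: q·7 + (1−q)·5 = 2q + 5
  the predator's payoff to hunt Meadow: q·4 + (1−q)·8 = -4q + 8
  2q + 5 = -4q + 8  ⇒  6q = 3  ⇒  q = 1/2.
The value is the predator's expected payoff against this mix (using hunt Forest): (1/2)·7 + (1/2)·5 = 6.

v = 6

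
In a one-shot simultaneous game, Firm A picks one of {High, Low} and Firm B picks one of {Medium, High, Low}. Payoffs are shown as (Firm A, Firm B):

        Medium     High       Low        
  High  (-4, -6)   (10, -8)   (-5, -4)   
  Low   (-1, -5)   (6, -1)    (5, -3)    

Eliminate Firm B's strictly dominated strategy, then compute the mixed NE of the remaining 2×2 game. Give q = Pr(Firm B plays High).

Firm B's strategy Medium is strictly dominated by Low: -4 > -6 and -3 > -5. Eliminate Medium.
Firm B's mix must leave Firm A indifferent between High and Low.
  Firm A's expected payoff from High: q·10 + (1−q)·(-5) = 15q - 5
  Firm A's expected payoff from Low: q·6 + (1−q)·5 = q + 5
  15q - 5 = q + 5  ⇒  14q = 10  ⇒  q = 5/7.

q = 5/7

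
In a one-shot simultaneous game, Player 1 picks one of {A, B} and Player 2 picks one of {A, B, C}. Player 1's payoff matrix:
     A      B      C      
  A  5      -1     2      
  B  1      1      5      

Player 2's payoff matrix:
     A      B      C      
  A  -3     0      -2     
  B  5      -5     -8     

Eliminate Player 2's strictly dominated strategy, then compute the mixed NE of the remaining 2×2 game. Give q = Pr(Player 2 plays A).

Player 2's strategy C is strictly dominated by B: 0 > -2 and -5 > -8. Eliminate C.
In a mixed equilibrium Player 1 is indifferent between A and B; this condition fixes q.
  Player 1's payoff from A: q·5 + (1−q)·(-1) = 6q - 1
  Player 1's payoff from B: q·1 + (1−q)·1 = 1
  6q - 1 = 1  ⇒  6q = 2  ⇒  q = 1/3.

q = 1/3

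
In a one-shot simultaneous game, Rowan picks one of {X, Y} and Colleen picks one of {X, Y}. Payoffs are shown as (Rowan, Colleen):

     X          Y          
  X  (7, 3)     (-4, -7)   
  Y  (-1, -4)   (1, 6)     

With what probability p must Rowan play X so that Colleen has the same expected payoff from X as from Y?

p = 1/2

Set Colleen's expected payoff from X equal to that from Y:
  Colleen's payoff from X: p·3 + (1−p)·(-4) = 7p - 4
  Colleen's payoff from Y: p·(-7) + (1−p)·6 = -13p + 6
  7p - 4 = -13p + 6  ⇒  20p = 10  ⇒  p = 1/2.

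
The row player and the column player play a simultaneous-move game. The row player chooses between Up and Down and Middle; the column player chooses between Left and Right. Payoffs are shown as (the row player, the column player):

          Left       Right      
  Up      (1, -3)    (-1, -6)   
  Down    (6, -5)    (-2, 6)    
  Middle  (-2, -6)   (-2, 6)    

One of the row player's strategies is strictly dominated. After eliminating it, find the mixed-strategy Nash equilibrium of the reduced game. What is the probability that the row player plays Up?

The row player's strategy Middle is strictly dominated by Up: 1 > -2 and -1 > -2. Eliminate Middle.
The column player's indifference between Left and Right determines the row player's mixing probability p:
  the column player's payoff from Left: p·(-3) + (1−p)·(-5) = 2p - 5
  the column player's payoff from Right: p·(-6) + (1−p)·6 = -12p + 6
  2p - 5 = -12p + 6  ⇒  14p = 11  ⇒  p = 11/14.

p = 11/14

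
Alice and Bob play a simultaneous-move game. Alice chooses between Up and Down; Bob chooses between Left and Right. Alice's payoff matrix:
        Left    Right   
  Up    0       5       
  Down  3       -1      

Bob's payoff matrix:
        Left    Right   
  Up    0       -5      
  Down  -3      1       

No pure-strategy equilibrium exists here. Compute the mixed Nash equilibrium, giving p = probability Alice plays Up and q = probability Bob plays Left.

Set Bob's expected payoff from Left equal to that from Right:
  Bob's payoff to Left: p·0 + (1−p)·(-3) = 3p - 3
  Bob's payoff to Right: p·(-5) + (1−p)·1 = -6p + 1
  3p - 3 = -6p + 1  ⇒  9p = 4  ⇒  p = 4/9.
In a mixed equilibrium Alice is indifferent between Up and Down; this condition fixes q.
  Alice's payoff from Up: q·0 + (1−q)·5 = -5q + 5
  Alice's payoff from Down: q·3 + (1−q)·(-1) = 4q - 1
  -5q + 5 = 4q - 1  ⇒  -9q = -6  ⇒  q = 2/3.

p = 4/9, q = 2/3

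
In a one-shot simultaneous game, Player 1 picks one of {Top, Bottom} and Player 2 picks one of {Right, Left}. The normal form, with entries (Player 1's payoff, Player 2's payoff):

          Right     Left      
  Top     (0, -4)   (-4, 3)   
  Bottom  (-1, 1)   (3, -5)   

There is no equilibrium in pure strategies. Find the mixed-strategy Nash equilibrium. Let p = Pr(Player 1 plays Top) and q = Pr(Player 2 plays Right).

For Player 2 to be willing to mix, Player 2 must be indifferent between Right and Left, which pins down Player 1's mix.
  Player 2's payoff from Right: p·(-4) + (1−p)·1 = -5p + 1
  Player 2's payoff from Left: p·3 + (1−p)·(-5) = 8p - 5
  -5p + 1 = 8p - 5  ⇒  -13p = -6  ⇒  p = 6/13.
Player 1's indifference between Top and Bottom determines Player 2's mixing probability q:
  Player 1's payoff to Top: q·0 + (1−q)·(-4) = 4q - 4
  Player 1's payoff to Bottom: q·(-1) + (1−q)·3 = -4q + 3
  4q - 4 = -4q + 3  ⇒  8q = 7  ⇒  q = 7/8.

p = 6/13, q = 7/8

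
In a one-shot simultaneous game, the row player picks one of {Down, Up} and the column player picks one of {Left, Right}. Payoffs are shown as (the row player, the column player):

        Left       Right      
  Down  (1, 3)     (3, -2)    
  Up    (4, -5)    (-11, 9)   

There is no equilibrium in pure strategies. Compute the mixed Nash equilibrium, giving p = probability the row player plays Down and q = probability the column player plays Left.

The column player's indifference between Left and Right determines the row player's mixing probability p:
  the column player's payoff to Left: p·3 + (1−p)·(-5) = 8p - 5
  the column player's payoff to Right: p·(-2) + (1−p)·9 = -11p + 9
  8p - 5 = -11p + 9  ⇒  19p = 14  ⇒  p = 14/19.
The row player's indifference between Down and Up determines the column player's mixing probability q:
  the row player's payoff from Down: q·1 + (1−q)·3 = -2q + 3
  the row player's payoff from Up: q·4 + (1−q)·(-11) = 15q - 11
  -2q + 3 = 15q - 11  ⇒  -17q = -14  ⇒  q = 14/17.

p = 14/19, q = 14/17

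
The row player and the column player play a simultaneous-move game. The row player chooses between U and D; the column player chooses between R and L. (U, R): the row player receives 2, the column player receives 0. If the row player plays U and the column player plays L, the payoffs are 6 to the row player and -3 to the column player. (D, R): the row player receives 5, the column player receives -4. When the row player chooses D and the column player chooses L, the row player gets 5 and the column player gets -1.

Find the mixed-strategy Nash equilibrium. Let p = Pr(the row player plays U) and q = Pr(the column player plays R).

p = 1/2, q = 1/4

In a mixed equilibrium the column player is indifferent between R and L; this condition fixes p.
  the column player's expected payoff from R: p·0 + (1−p)·(-4) = 4p - 4
  the column player's expected payoff from L: p·(-3) + (1−p)·(-1) = -2p - 1
  4p - 4 = -2p - 1  ⇒  6p = 3  ⇒  p = 1/2.
For the row player to be willing to mix, the row player must be indifferent between U and D, which pins down the column player's mix.
  the row player's payoff to U: q·2 + (1−q)·6 = -4q + 6
  the row player's payoff to D: q·5 + (1−q)·5 = 5
  -4q + 6 = 5  ⇒  -4q = -1  ⇒  q = 1/4.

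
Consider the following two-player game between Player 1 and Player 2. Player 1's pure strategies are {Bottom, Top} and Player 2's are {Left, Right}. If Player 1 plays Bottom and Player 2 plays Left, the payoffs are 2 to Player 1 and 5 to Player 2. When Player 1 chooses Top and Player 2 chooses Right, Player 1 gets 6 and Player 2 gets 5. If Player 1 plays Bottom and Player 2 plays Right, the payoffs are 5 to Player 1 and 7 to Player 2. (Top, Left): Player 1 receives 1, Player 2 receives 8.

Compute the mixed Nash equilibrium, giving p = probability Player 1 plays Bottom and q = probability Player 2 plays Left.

Player 2's indifference between Left and Right determines Player 1's mixing probability p:
  Player 2's expected payoff from Left: p·5 + (1−p)·8 = -3p + 8
  Player 2's expected payoff from Right: p·7 + (1−p)·5 = 2p + 5
  -3p + 8 = 2p + 5  ⇒  -5p = -3  ⇒  p = 3/5.
In a mixed equilibrium Player 1 is indifferent between Bottom and Top; this condition fixes q.
  Player 1's expected payoff from Bottom: q·2 + (1−q)·5 = -3q + 5
  Player 1's expected payoff from Top: q·1 + (1−q)·6 = -5q + 6
  -3q + 5 = -5q + 6  ⇒  2q = 1  ⇒  q = 1/2.

p = 3/5, q = 1/2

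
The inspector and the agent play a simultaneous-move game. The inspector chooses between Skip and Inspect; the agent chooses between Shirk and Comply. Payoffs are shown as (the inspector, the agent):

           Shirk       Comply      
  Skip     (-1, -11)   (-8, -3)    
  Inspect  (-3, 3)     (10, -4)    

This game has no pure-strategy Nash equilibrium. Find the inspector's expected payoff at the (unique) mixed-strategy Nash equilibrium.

-17/10

In a mixed equilibrium the inspector is indifferent between Skip and Inspect; this condition fixes q.
  the inspector's payoff to Skip: q·(-1) + (1−q)·(-8) = 7q - 8
  the inspector's payoff to Inspect: q·(-3) + (1−q)·10 = -13q + 10
  7q - 8 = -13q + 10  ⇒  20q = 18  ⇒  q = 9/10.
At equilibrium the inspector is indifferent across rows, so the inspector's payoff equals the payoff from Skip: (9/10)·(-1) + (1/10)·(-8) = -17/10.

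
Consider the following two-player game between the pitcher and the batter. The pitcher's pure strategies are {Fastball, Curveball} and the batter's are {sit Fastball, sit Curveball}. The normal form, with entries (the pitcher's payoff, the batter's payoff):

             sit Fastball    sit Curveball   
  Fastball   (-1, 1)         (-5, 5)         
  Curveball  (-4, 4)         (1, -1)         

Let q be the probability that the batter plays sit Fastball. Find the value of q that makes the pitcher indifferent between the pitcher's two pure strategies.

q = 2/3

Set the pitcher's expected payoff from Fastball equal to that from Curveball:
  the pitcher's expected payoff from Fastball: q·(-1) + (1−q)·(-5) = 4q - 5
  the pitcher's expected payoff from Curveball: q·(-4) + (1−q)·1 = -5q + 1
  4q - 5 = -5q + 1  ⇒  9q = 6  ⇒  q = 2/3.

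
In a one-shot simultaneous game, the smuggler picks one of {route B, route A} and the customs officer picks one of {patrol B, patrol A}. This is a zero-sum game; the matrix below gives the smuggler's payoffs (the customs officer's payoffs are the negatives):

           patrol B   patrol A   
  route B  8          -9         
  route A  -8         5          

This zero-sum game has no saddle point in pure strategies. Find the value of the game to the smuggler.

Set the smuggler's expected payoff from route B equal to that from route A:
  the smuggler's payoff from route B: q·8 + (1−q)·(-9) = 17q - 9
  the smuggler's payoff from route A: q·(-8) + (1−q)·5 = -13q + 5
  17q - 9 = -13q + 5  ⇒  30q = 14  ⇒  q = 7/15.
The value is the smuggler's expected payoff against this mix (using route B): (7/15)·8 + (8/15)·(-9) = -16/15.

v = -16/15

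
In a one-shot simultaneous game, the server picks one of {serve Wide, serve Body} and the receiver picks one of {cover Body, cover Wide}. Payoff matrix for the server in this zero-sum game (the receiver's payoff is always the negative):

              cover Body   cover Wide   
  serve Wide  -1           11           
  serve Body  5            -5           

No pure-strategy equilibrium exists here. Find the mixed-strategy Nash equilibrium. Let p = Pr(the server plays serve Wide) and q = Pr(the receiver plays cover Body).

p = 5/11, q = 8/11

In a mixed equilibrium the receiver is indifferent between cover Body and cover Wide; this condition fixes p.
  the receiver's payoff to cover Body: p·1 + (1−p)·(-5) = 6p - 5
  the receiver's payoff to cover Wide: p·(-11) + (1−p)·5 = -16p + 5
  6p - 5 = -16p + 5  ⇒  22p = 10  ⇒  p = 5/11.
For the server to be willing to mix, the server must be indifferent between serve Wide and serve Body, which pins down the receiver's mix.
  the server's payoff to serve Wide: q·(-1) + (1−q)·11 = -12q + 11
  the server's payoff to serve Body: q·5 + (1−q)·(-5) = 10q - 5
  -12q + 11 = 10q - 5  ⇒  -22q = -16  ⇒  q = 8/11.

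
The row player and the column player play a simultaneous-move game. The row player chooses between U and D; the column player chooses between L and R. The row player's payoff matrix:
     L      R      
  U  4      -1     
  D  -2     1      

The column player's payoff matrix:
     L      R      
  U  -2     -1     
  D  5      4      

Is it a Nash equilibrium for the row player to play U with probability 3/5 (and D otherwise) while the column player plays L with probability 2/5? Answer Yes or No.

No

Given the row player's mix p = 3/5, the column player's payoff from L is 4/5 but from R is 1. The column player strictly prefers R, so the column player would not mix.
So the proposed profile is not a Nash equilibrium.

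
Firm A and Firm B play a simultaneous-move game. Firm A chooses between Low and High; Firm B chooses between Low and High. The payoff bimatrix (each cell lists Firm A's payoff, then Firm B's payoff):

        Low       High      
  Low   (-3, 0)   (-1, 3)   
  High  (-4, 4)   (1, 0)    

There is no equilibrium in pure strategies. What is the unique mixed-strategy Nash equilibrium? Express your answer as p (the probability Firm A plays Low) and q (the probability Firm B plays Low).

p = 4/7, q = 2/3

For Firm B to be willing to mix, Firm B must be indifferent between Low and High, which pins down Firm A's mix.
  Firm B's payoff from Low: p·0 + (1−p)·4 = -4p + 4
  Firm B's payoff from High: p·3 + (1−p)·0 = 3p
  -4p + 4 = 3p  ⇒  -7p = -4  ⇒  p = 4/7.
In a mixed equilibrium Firm A is indifferent between Low and High; this condition fixes q.
  Firm A's expected payoff from Low: q·(-3) + (1−q)·(-1) = -2q - 1
  Firm A's expected payoff from High: q·(-4) + (1−q)·1 = -5q + 1
  -2q - 1 = -5q + 1  ⇒  3q = 2  ⇒  q = 2/3.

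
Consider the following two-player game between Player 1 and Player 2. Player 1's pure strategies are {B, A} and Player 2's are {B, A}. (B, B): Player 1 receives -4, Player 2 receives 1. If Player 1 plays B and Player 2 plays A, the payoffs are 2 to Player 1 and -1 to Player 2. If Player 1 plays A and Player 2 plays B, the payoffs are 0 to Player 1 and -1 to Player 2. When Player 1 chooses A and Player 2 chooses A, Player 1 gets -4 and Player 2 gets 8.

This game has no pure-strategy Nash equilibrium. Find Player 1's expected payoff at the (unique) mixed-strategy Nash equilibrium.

Set Player 1's expected payoff from B equal to that from A:
  Player 1's payoff from B: q·(-4) + (1−q)·2 = -6q + 2
  Player 1's payoff from A: q·0 + (1−q)·(-4) = 4q - 4
  -6q + 2 = 4q - 4  ⇒  -10q = -6  ⇒  q = 3/5.
At equilibrium Player 1 is indifferent across rows, so Player 1's payoff equals the payoff from B: (3/5)·(-4) + (2/5)·2 = -8/5.

-8/5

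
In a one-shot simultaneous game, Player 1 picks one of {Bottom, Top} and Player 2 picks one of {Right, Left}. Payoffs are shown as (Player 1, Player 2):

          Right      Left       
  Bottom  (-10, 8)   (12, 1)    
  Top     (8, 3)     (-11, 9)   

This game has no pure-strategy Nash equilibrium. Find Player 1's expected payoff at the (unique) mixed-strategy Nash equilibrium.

-14/41

In a mixed equilibrium Player 1 is indifferent between Bottom and Top; this condition fixes q.
  Player 1's expected payoff from Bottom: q·(-10) + (1−q)·12 = -22q + 12
  Player 1's expected payoff from Top: q·8 + (1−q)·(-11) = 19q - 11
  -22q + 12 = 19q - 11  ⇒  -41q = -23  ⇒  q = 23/41.
At equilibrium Player 1 is indifferent across rows, so Player 1's payoff equals the payoff from Bottom: (23/41)·(-10) + (18/41)·12 = -14/41.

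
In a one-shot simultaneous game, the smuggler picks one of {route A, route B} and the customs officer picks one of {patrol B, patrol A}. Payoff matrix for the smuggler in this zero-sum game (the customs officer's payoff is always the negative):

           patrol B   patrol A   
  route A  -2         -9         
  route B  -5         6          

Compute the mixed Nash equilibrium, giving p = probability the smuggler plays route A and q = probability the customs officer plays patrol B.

p = 11/18, q = 5/6

The smuggler's mix must leave the customs officer indifferent between patrol B and patrol A.
  the customs officer's payoff to patrol B: p·2 + (1−p)·5 = -3p + 5
  the customs officer's payoff to patrol A: p·9 + (1−p)·(-6) = 15p - 6
  -3p + 5 = 15p - 6  ⇒  -18p = -11  ⇒  p = 11/18.
In a mixed equilibrium the smuggler is indifferent between route A and route B; this condition fixes q.
  the smuggler's payoff from route A: q·(-2) + (1−q)·(-9) = 7q - 9
  the smuggler's payoff from route B: q·(-5) + (1−q)·6 = -11q + 6
  7q - 9 = -11q + 6  ⇒  18q = 15  ⇒  q = 5/6.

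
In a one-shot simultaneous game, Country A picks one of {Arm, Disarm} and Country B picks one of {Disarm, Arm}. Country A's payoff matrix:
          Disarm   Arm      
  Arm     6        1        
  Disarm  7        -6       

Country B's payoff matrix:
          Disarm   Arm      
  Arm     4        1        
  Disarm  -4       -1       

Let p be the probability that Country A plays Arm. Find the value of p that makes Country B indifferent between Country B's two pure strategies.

Set Country B's expected payoff from Disarm equal to that from Arm:
  Country B's expected payoff from Disarm: p·4 + (1−p)·(-4) = 8p - 4
  Country B's expected payoff from Arm: p·1 + (1−p)·(-1) = 2p - 1
  8p - 4 = 2p - 1  ⇒  6p = 3  ⇒  p = 1/2.

p = 1/2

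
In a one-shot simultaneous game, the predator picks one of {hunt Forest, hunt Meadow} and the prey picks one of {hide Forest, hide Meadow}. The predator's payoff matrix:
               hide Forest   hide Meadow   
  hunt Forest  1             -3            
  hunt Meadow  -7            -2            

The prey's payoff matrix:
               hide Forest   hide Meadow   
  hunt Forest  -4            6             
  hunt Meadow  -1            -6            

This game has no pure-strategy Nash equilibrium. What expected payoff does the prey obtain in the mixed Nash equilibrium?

The prey's indifference between hide Forest and hide Meadow determines the predator's mixing probability p:
  the prey's expected payoff from hide Forest: p·(-4) + (1−p)·(-1) = -3p - 1
  the prey's expected payoff from hide Meadow: p·6 + (1−p)·(-6) = 12p - 6
  -3p - 1 = 12p - 6  ⇒  -15p = -5  ⇒  p = 1/3.
At equilibrium the prey is indifferent across columns, so the prey's payoff equals the payoff from hide Forest: (1/3)·(-4) + (2/3)·(-1) = -2.

-2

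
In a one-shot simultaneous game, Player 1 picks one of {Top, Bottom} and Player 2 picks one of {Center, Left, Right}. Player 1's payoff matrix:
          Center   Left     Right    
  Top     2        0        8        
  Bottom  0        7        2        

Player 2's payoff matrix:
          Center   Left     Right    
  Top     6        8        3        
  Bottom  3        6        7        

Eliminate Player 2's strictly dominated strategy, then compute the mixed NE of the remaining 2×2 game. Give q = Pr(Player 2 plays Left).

q = 6/13

Player 2's strategy Center is strictly dominated by Left: 8 > 6 and 6 > 3. Eliminate Center.
For Player 1 to be willing to mix, Player 1 must be indifferent between Top and Bottom, which pins down Player 2's mix.
  Player 1's expected payoff from Top: q·0 + (1−q)·8 = -8q + 8
  Player 1's expected payoff from Bottom: q·7 + (1−q)·2 = 5q + 2
  -8q + 8 = 5q + 2  ⇒  -13q = -6  ⇒  q = 6/13.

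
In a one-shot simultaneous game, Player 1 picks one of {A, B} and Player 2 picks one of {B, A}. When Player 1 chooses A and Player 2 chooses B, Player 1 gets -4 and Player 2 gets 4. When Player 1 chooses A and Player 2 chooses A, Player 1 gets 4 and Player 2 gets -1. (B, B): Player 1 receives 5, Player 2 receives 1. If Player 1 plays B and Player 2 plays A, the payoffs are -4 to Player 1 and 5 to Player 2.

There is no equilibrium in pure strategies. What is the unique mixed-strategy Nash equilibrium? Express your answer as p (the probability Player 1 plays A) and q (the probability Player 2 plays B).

Player 1's mix must leave Player 2 indifferent between B and A.
  Player 2's payoff from B: p·4 + (1−p)·1 = 3p + 1
  Player 2's payoff from A: p·(-1) + (1−p)·5 = -6p + 5
  3p + 1 = -6p + 5  ⇒  9p = 4  ⇒  p = 4/9.
Set Player 1's expected payoff from A equal to that from B:
  Player 1's expected payoff from A: q·(-4) + (1−q)·4 = -8q + 4
  Player 1's expected payoff from B: q·5 + (1−q)·(-4) = 9q - 4
  -8q + 4 = 9q - 4  ⇒  -17q = -8  ⇒  q = 8/17.

p = 4/9, q = 8/17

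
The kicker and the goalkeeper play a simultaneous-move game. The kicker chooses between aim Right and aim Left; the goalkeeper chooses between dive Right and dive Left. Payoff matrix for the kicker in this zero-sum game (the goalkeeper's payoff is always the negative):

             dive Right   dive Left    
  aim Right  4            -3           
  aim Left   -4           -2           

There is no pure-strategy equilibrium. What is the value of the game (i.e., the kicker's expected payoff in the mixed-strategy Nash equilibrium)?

v = -20/9

Set the kicker's expected payoff from aim Right equal to that from aim Left:
  the kicker's payoff to aim Right: q·4 + (1−q)·(-3) = 7q - 3
  the kicker's payoff to aim Left: q·(-4) + (1−q)·(-2) = -2q - 2
  7q - 3 = -2q - 2  ⇒  9q = 1  ⇒  q = 1/9.
The value is the kicker's expected payoff against this mix (using aim Right): (1/9)·4 + (8/9)·(-3) = -20/9.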